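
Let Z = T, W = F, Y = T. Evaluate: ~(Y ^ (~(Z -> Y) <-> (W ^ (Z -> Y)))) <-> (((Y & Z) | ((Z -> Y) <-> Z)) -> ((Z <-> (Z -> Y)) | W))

F

Substituting Z=T, W=F, Y=T:
Z -> Y = T -> T = T
~(Z -> Y) = ~T = F
Z -> Y = T -> T = T
W ^ (Z -> Y) = F ^ T = T
~(Z -> Y) <-> (W ^ (Z -> Y)) = F <-> T = F
Y ^ (~(Z -> Y) <-> (W ^ (Z -> Y))) = T ^ F = T
~(Y ^ (~(Z -> Y) <-> (W ^ (Z -> Y)))) = ~T = F
Y & Z = T & T = T
Z -> Y = T -> T = T
(Z -> Y) <-> Z = T <-> T = T
(Y & Z) | ((Z -> Y) <-> Z) = T | T = T
Z -> Y = T -> T = T
Z <-> (Z -> Y) = T <-> T = T
(Z <-> (Z -> Y)) | W = T | F = T
((Y & Z) | ((Z -> Y) <-> Z)) -> ((Z <-> (Z -> Y)) | W) = T -> T = T
~(Y ^ (~(Z -> Y) <-> (W ^ (Z -> Y)))) <-> (((Y & Z) | ((Z -> Y) <-> Z)) -> ((Z <-> (Z -> Y)) | W)) = F <-> T = F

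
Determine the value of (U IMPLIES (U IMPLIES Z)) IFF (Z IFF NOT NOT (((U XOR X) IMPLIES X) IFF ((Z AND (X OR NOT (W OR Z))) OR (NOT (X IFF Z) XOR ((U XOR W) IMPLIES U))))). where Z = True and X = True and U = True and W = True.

U IMPLIES Z = True IMPLIES True = True
U IMPLIES (U IMPLIES Z) = True IMPLIES True = True
U XOR X = True XOR True = False
(U XOR X) IMPLIES X = False IMPLIES True = True
W OR Z = True OR True = True
NOT (W OR Z) = NOT True = False
X OR NOT (W OR Z) = True OR False = True
Z AND (X OR NOT (W OR Z)) = True AND True = True
X IFF Z = True IFF True = True
NOT (X IFF Z) = NOT True = False
U XOR W = True XOR True = False
(U XOR W) IMPLIES U = False IMPLIES True = True
NOT (X IFF Z) XOR ((U XOR W) IMPLIES U) = False XOR True = True
(Z AND (X OR NOT (W OR Z))) OR (NOT (X IFF Z) XOR ((U XOR W) IMPLIES U)) = True OR True = True
((U XOR X) IMPLIES X) IFF ((Z AND (X OR NOT (W OR Z))) OR (NOT (X IFF Z) XOR ((U XOR W) IMPLIES U))) = True IFF True = True
NOT (((U XOR X) IMPLIES X) IFF ((Z AND (X OR NOT (W OR Z))) OR (NOT (X IFF Z) XOR ((U XOR W) IMPLIES U)))) = NOT True = False
NOT NOT (((U XOR X) IMPLIES X) IFF ((Z AND (X OR NOT (W OR Z))) OR (NOT (X IFF Z) XOR ((U XOR W) IMPLIES U)))) = NOT False = True
Z IFF NOT NOT (((U XOR X) IMPLIES X) IFF ((Z AND (X OR NOT (W OR Z))) OR (NOT (X IFF Z) XOR ((U XOR W) IMPLIES U)))) = True IFF True = True
(U IMPLIES (U IMPLIES Z)) IFF (Z IFF NOT NOT (((U XOR X) IMPLIES X) IFF ((Z AND (X OR NOT (W OR Z))) OR (NOT (X IFF Z) XOR ((U XOR W) IMPLIES U))))) = True IFF True = True

True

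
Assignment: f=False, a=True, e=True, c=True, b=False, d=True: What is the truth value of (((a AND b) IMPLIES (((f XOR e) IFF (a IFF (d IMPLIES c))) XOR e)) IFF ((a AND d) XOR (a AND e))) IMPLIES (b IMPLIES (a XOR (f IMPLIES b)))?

Substituting f=False, a=True, e=True, c=True, b=False, d=True:
a AND b = True AND False = False
f XOR e = False XOR True = True
d IMPLIES c = True IMPLIES True = True
a IFF (d IMPLIES c) = True IFF True = True
(f XOR e) IFF (a IFF (d IMPLIES c)) = True IFF True = True
((f XOR e) IFF (a IFF (d IMPLIES c))) XOR e = True XOR True = False
(a AND b) IMPLIES (((f XOR e) IFF (a IFF (d IMPLIES c))) XOR e) = False IMPLIES False = True
a AND d = True AND True = True
a AND e = True AND True = True
(a AND d) XOR (a AND e) = True XOR True = False
((a AND b) IMPLIES (((f XOR e) IFF (a IFF (d IMPLIES c))) XOR e)) IFF ((a AND d) XOR (a AND e)) = True IFF False = False
f IMPLIES b = False IMPLIES False = True
a XOR (f IMPLIES b) = True XOR True = False
b IMPLIES (a XOR (f IMPLIES b)) = False IMPLIES False = True
(((a AND b) IMPLIES (((f XOR e) IFF (a IFF (d IMPLIES c))) XOR e)) IFF ((a AND d) XOR (a AND e))) IMPLIES (b IMPLIES (a XOR (f IMPLIES b))) = False IMPLIES True = True

True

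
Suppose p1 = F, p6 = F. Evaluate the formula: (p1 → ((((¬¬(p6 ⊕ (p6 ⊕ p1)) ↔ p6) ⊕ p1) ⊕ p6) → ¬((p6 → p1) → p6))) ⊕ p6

T

p6 ⊕ p1 = F ⊕ F = F
p6 ⊕ (p6 ⊕ p1) = F ⊕ F = F
¬(p6 ⊕ (p6 ⊕ p1)) = ¬F = T
¬¬(p6 ⊕ (p6 ⊕ p1)) = ¬T = F
¬¬(p6 ⊕ (p6 ⊕ p1)) ↔ p6 = F ↔ F = T
(¬¬(p6 ⊕ (p6 ⊕ p1)) ↔ p6) ⊕ p1 = T ⊕ F = T
((¬¬(p6 ⊕ (p6 ⊕ p1)) ↔ p6) ⊕ p1) ⊕ p6 = T ⊕ F = T
p6 → p1 = F → F = T
(p6 → p1) → p6 = T → F = F
¬((p6 → p1) → p6) = ¬F = T
(((¬¬(p6 ⊕ (p6 ⊕ p1)) ↔ p6) ⊕ p1) ⊕ p6) → ¬((p6 → p1) → p6) = T → T = T
p1 → ((((¬¬(p6 ⊕ (p6 ⊕ p1)) ↔ p6) ⊕ p1) ⊕ p6) → ¬((p6 → p1) → p6)) = F → T = T
(p1 → ((((¬¬(p6 ⊕ (p6 ⊕ p1)) ↔ p6) ⊕ p1) ⊕ p6) → ¬((p6 → p1) → p6))) ⊕ p6 = T ⊕ F = T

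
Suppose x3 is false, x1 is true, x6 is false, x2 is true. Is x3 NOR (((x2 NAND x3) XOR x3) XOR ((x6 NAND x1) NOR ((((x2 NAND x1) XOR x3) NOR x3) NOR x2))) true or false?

x2 NAND x3 = T NAND F = T
(x2 NAND x3) XOR x3 = T XOR F = T
x6 NAND x1 = F NAND T = T
x2 NAND x1 = T NAND T = F
(x2 NAND x1) XOR x3 = F XOR F = F
((x2 NAND x1) XOR x3) NOR x3 = F NOR F = T
(((x2 NAND x1) XOR x3) NOR x3) NOR x2 = T NOR T = F
(x6 NAND x1) NOR ((((x2 NAND x1) XOR x3) NOR x3) NOR x2) = T NOR F = F
((x2 NAND x3) XOR x3) XOR ((x6 NAND x1) NOR ((((x2 NAND x1) XOR x3) NOR x3) NOR x2)) = T XOR F = T
x3 NOR (((x2 NAND x3) XOR x3) XOR ((x6 NAND x1) NOR ((((x2 NAND x1) XOR x3) NOR x3) NOR x2))) = F NOR T = F

F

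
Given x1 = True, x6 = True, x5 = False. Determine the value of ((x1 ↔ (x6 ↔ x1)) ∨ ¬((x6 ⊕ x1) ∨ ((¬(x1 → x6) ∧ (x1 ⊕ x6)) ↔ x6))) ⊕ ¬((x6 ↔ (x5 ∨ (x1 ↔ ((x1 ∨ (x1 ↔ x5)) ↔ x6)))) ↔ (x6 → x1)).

True

Substituting x1=True, x6=True, x5=False:
x6 ↔ x1 = True ↔ True = True
x1 ↔ (x6 ↔ x1) = True ↔ True = True
x6 ⊕ x1 = True ⊕ True = False
x1 → x6 = True → True = True
¬(x1 → x6) = ¬True = False
x1 ⊕ x6 = True ⊕ True = False
¬(x1 → x6) ∧ (x1 ⊕ x6) = False ∧ False = False
(¬(x1 → x6) ∧ (x1 ⊕ x6)) ↔ x6 = False ↔ True = False
(x6 ⊕ x1) ∨ ((¬(x1 → x6) ∧ (x1 ⊕ x6)) ↔ x6) = False ∨ False = False
¬((x6 ⊕ x1) ∨ ((¬(x1 → x6) ∧ (x1 ⊕ x6)) ↔ x6)) = ¬False = True
(x1 ↔ (x6 ↔ x1)) ∨ ¬((x6 ⊕ x1) ∨ ((¬(x1 → x6) ∧ (x1 ⊕ x6)) ↔ x6)) = True ∨ True = True
x1 ↔ x5 = True ↔ False = False
x1 ∨ (x1 ↔ x5) = True ∨ False = True
(x1 ∨ (x1 ↔ x5)) ↔ x6 = True ↔ True = True
x1 ↔ ((x1 ∨ (x1 ↔ x5)) ↔ x6) = True ↔ True = True
x5 ∨ (x1 ↔ ((x1 ∨ (x1 ↔ x5)) ↔ x6)) = False ∨ True = True
x6 ↔ (x5 ∨ (x1 ↔ ((x1 ∨ (x1 ↔ x5)) ↔ x6))) = True ↔ True = True
x6 → x1 = True → True = True
(x6 ↔ (x5 ∨ (x1 ↔ ((x1 ∨ (x1 ↔ x5)) ↔ x6)))) ↔ (x6 → x1) = True ↔ True = True
¬((x6 ↔ (x5 ∨ (x1 ↔ ((x1 ∨ (x1 ↔ x5)) ↔ x6)))) ↔ (x6 → x1)) = ¬True = False
((x1 ↔ (x6 ↔ x1)) ∨ ¬((x6 ⊕ x1) ∨ ((¬(x1 → x6) ∧ (x1 ⊕ x6)) ↔ x6))) ⊕ ¬((x6 ↔ (x5 ∨ (x1 ↔ ((x1 ∨ (x1 ↔ x5)) ↔ x6)))) ↔ (x6 → x1)) = True ⊕ False = True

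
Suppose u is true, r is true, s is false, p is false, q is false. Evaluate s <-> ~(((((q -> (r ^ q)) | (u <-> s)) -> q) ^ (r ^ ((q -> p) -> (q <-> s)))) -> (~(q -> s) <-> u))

T

r ^ q = T ^ F = T
q -> (r ^ q) = F -> T = T
u <-> s = T <-> F = F
(q -> (r ^ q)) | (u <-> s) = T | F = T
((q -> (r ^ q)) | (u <-> s)) -> q = T -> F = F
q -> p = F -> F = T
q <-> s = F <-> F = T
(q -> p) -> (q <-> s) = T -> T = T
r ^ ((q -> p) -> (q <-> s)) = T ^ T = F
(((q -> (r ^ q)) | (u <-> s)) -> q) ^ (r ^ ((q -> p) -> (q <-> s))) = F ^ F = F
q -> s = F -> F = T
~(q -> s) = ~T = F
~(q -> s) <-> u = F <-> T = F
((((q -> (r ^ q)) | (u <-> s)) -> q) ^ (r ^ ((q -> p) -> (q <-> s)))) -> (~(q -> s) <-> u) = F -> F = T
~(((((q -> (r ^ q)) | (u <-> s)) -> q) ^ (r ^ ((q -> p) -> (q <-> s)))) -> (~(q -> s) <-> u)) = ~T = F
s <-> ~(((((q -> (r ^ q)) | (u <-> s)) -> q) ^ (r ^ ((q -> p) -> (q <-> s)))) -> (~(q -> s) <-> u)) = F <-> F = T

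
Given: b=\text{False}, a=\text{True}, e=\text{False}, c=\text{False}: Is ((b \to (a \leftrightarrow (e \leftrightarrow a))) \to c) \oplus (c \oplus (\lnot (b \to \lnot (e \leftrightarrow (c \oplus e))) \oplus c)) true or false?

\text{False}

e \leftrightarrow a = \text{False} \leftrightarrow \text{True} = \text{False}
a \leftrightarrow (e \leftrightarrow a) = \text{True} \leftrightarrow \text{False} = \text{False}
b \to (a \leftrightarrow (e \leftrightarrow a)) = \text{False} \to \text{False} = \text{True}
(b \to (a \leftrightarrow (e \leftrightarrow a))) \to c = \text{True} \to \text{False} = \text{False}
c \oplus e = \text{False} \oplus \text{False} = \text{False}
e \leftrightarrow (c \oplus e) = \text{False} \leftrightarrow \text{False} = \text{True}
\lnot (e \leftrightarrow (c \oplus e)) = \lnot \text{True} = \text{False}
b \to \lnot (e \leftrightarrow (c \oplus e)) = \text{False} \to \text{False} = \text{True}
\lnot (b \to \lnot (e \leftrightarrow (c \oplus e))) = \lnot \text{True} = \text{False}
\lnot (b \to \lnot (e \leftrightarrow (c \oplus e))) \oplus c = \text{False} \oplus \text{False} = \text{False}
c \oplus (\lnot (b \to \lnot (e \leftrightarrow (c \oplus e))) \oplus c) = \text{False} \oplus \text{False} = \text{False}
((b \to (a \leftrightarrow (e \leftrightarrow a))) \to c) \oplus (c \oplus (\lnot (b \to \lnot (e \leftrightarrow (c \oplus e))) \oplus c)) = \text{False} \oplus \text{False} = \text{False}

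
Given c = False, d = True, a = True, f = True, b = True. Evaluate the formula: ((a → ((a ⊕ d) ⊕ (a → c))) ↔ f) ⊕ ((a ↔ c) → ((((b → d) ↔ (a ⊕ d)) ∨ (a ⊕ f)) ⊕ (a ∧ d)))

a ⊕ d = True ⊕ True = False
a → c = True → False = False
(a ⊕ d) ⊕ (a → c) = False ⊕ False = False
a → ((a ⊕ d) ⊕ (a → c)) = True → False = False
(a → ((a ⊕ d) ⊕ (a → c))) ↔ f = False ↔ True = False
a ↔ c = True ↔ False = False
b → d = True → True = True
a ⊕ d = True ⊕ True = False
(b → d) ↔ (a ⊕ d) = True ↔ False = False
a ⊕ f = True ⊕ True = False
((b → d) ↔ (a ⊕ d)) ∨ (a ⊕ f) = False ∨ False = False
a ∧ d = True ∧ True = True
(((b → d) ↔ (a ⊕ d)) ∨ (a ⊕ f)) ⊕ (a ∧ d) = False ⊕ True = True
(a ↔ c) → ((((b → d) ↔ (a ⊕ d)) ∨ (a ⊕ f)) ⊕ (a ∧ d)) = False → True = True
((a → ((a ⊕ d) ⊕ (a → c))) ↔ f) ⊕ ((a ↔ c) → ((((b → d) ↔ (a ⊕ d)) ∨ (a ⊕ f)) ⊕ (a ∧ d))) = False ⊕ True = True

True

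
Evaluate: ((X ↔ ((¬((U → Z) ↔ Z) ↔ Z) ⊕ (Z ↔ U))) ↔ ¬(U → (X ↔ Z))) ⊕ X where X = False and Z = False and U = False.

True

Substituting X=False, Z=False, U=False:
U → Z = False → False = True
(U → Z) ↔ Z = True ↔ False = False
¬((U → Z) ↔ Z) = ¬False = True
¬((U → Z) ↔ Z) ↔ Z = True ↔ False = False
Z ↔ U = False ↔ False = True
(¬((U → Z) ↔ Z) ↔ Z) ⊕ (Z ↔ U) = False ⊕ True = True
X ↔ ((¬((U → Z) ↔ Z) ↔ Z) ⊕ (Z ↔ U)) = False ↔ True = False
X ↔ Z = False ↔ False = True
U → (X ↔ Z) = False → True = True
¬(U → (X ↔ Z)) = ¬True = False
(X ↔ ((¬((U → Z) ↔ Z) ↔ Z) ⊕ (Z ↔ U))) ↔ ¬(U → (X ↔ Z)) = False ↔ False = True
((X ↔ ((¬((U → Z) ↔ Z) ↔ Z) ⊕ (Z ↔ U))) ↔ ¬(U → (X ↔ Z))) ⊕ X = True ⊕ False = True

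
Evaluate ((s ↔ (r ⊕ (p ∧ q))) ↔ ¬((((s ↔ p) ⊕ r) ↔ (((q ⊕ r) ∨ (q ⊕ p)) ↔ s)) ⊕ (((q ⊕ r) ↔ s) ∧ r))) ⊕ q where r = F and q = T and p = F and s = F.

p ∧ q = F ∧ T = F
r ⊕ (p ∧ q) = F ⊕ F = F
s ↔ (r ⊕ (p ∧ q)) = F ↔ F = T
s ↔ p = F ↔ F = T
(s ↔ p) ⊕ r = T ⊕ F = T
q ⊕ r = T ⊕ F = T
q ⊕ p = T ⊕ F = T
(q ⊕ r) ∨ (q ⊕ p) = T ∨ T = T
((q ⊕ r) ∨ (q ⊕ p)) ↔ s = T ↔ F = F
((s ↔ p) ⊕ r) ↔ (((q ⊕ r) ∨ (q ⊕ p)) ↔ s) = T ↔ F = F
q ⊕ r = T ⊕ F = T
(q ⊕ r) ↔ s = T ↔ F = F
((q ⊕ r) ↔ s) ∧ r = F ∧ F = F
(((s ↔ p) ⊕ r) ↔ (((q ⊕ r) ∨ (q ⊕ p)) ↔ s)) ⊕ (((q ⊕ r) ↔ s) ∧ r) = F ⊕ F = F
¬((((s ↔ p) ⊕ r) ↔ (((q ⊕ r) ∨ (q ⊕ p)) ↔ s)) ⊕ (((q ⊕ r) ↔ s) ∧ r)) = ¬F = T
(s ↔ (r ⊕ (p ∧ q))) ↔ ¬((((s ↔ p) ⊕ r) ↔ (((q ⊕ r) ∨ (q ⊕ p)) ↔ s)) ⊕ (((q ⊕ r) ↔ s) ∧ r)) = T ↔ T = T
((s ↔ (r ⊕ (p ∧ q))) ↔ ¬((((s ↔ p) ⊕ r) ↔ (((q ⊕ r) ∨ (q ⊕ p)) ↔ s)) ⊕ (((q ⊕ r) ↔ s) ∧ r))) ⊕ q = T ⊕ T = F

F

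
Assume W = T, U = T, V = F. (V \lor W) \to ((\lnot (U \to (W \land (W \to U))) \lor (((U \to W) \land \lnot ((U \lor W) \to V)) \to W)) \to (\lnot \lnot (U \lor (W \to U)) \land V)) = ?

V \lor W = F \lor T = T
W \to U = T \to T = T
W \land (W \to U) = T \land T = T
U \to (W \land (W \to U)) = T \to T = T
\lnot (U \to (W \land (W \to U))) = \lnot T = F
U \to W = T \to T = T
U \lor W = T \lor T = T
(U \lor W) \to V = T \to F = F
\lnot ((U \lor W) \to V) = \lnot F = T
(U \to W) \land \lnot ((U \lor W) \to V) = T \land T = T
((U \to W) \land \lnot ((U \lor W) \to V)) \to W = T \to T = T
\lnot (U \to (W \land (W \to U))) \lor (((U \to W) \land \lnot ((U \lor W) \to V)) \to W) = F \lor T = T
W \to U = T \to T = T
U \lor (W \to U) = T \lor T = T
\lnot (U \lor (W \to U)) = \lnot T = F
\lnot \lnot (U \lor (W \to U)) = \lnot F = T
\lnot \lnot (U \lor (W \to U)) \land V = T \land F = F
(\lnot (U \to (W \land (W \to U))) \lor (((U \to W) \land \lnot ((U \lor W) \to V)) \to W)) \to (\lnot \lnot (U \lor (W \to U)) \land V) = T \to F = F
(V \lor W) \to ((\lnot (U \to (W \land (W \to U))) \lor (((U \to W) \land \lnot ((U \lor W) \to V)) \to W)) \to (\lnot \lnot (U \lor (W \to U)) \land V)) = T \to F = F

F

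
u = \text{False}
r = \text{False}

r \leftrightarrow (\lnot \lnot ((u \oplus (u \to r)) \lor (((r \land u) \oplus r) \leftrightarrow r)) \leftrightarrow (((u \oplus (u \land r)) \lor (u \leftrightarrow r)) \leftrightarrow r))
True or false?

\text{True}

Substituting u=\text{False}, r=\text{False}:
u \to r = \text{False} \to \text{False} = \text{True}
u \oplus (u \to r) = \text{False} \oplus \text{True} = \text{True}
r \land u = \text{False} \land \text{False} = \text{False}
(r \land u) \oplus r = \text{False} \oplus \text{False} = \text{False}
((r \land u) \oplus r) \leftrightarrow r = \text{False} \leftrightarrow \text{False} = \text{True}
(u \oplus (u \to r)) \lor (((r \land u) \oplus r) \leftrightarrow r) = \text{True} \lor \text{True} = \text{True}
\lnot ((u \oplus (u \to r)) \lor (((r \land u) \oplus r) \leftrightarrow r)) = \lnot \text{True} = \text{False}
\lnot \lnot ((u \oplus (u \to r)) \lor (((r \land u) \oplus r) \leftrightarrow r)) = \lnot \text{False} = \text{True}
u \land r = \text{False} \land \text{False} = \text{False}
u \oplus (u \land r) = \text{False} \oplus \text{False} = \text{False}
u \leftrightarrow r = \text{False} \leftrightarrow \text{False} = \text{True}
(u \oplus (u \land r)) \lor (u \leftrightarrow r) = \text{False} \lor \text{True} = \text{True}
((u \oplus (u \land r)) \lor (u \leftrightarrow r)) \leftrightarrow r = \text{True} \leftrightarrow \text{False} = \text{False}
\lnot \lnot ((u \oplus (u \to r)) \lor (((r \land u) \oplus r) \leftrightarrow r)) \leftrightarrow (((u \oplus (u \land r)) \lor (u \leftrightarrow r)) \leftrightarrow r) = \text{True} \leftrightarrow \text{False} = \text{False}
r \leftrightarrow (\lnot \lnot ((u \oplus (u \to r)) \lor (((r \land u) \oplus r) \leftrightarrow r)) \leftrightarrow (((u \oplus (u \land r)) \lor (u \leftrightarrow r)) \leftrightarrow r)) = \text{False} \leftrightarrow \text{False} = \text{True}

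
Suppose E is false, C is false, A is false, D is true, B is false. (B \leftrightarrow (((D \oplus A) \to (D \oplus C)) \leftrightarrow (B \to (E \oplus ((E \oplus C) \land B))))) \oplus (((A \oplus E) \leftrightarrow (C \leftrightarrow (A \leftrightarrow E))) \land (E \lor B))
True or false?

D \oplus A = T \oplus F = T
D \oplus C = T \oplus F = T
(D \oplus A) \to (D \oplus C) = T \to T = T
E \oplus C = F \oplus F = F
(E \oplus C) \land B = F \land F = F
E \oplus ((E \oplus C) \land B) = F \oplus F = F
B \to (E \oplus ((E \oplus C) \land B)) = F \to F = T
((D \oplus A) \to (D \oplus C)) \leftrightarrow (B \to (E \oplus ((E \oplus C) \land B))) = T \leftrightarrow T = T
B \leftrightarrow (((D \oplus A) \to (D \oplus C)) \leftrightarrow (B \to (E \oplus ((E \oplus C) \land B)))) = F \leftrightarrow T = F
A \oplus E = F \oplus F = F
A \leftrightarrow E = F \leftrightarrow F = T
C \leftrightarrow (A \leftrightarrow E) = F \leftrightarrow T = F
(A \oplus E) \leftrightarrow (C \leftrightarrow (A \leftrightarrow E)) = F \leftrightarrow F = T
E \lor B = F \lor F = F
((A \oplus E) \leftrightarrow (C \leftrightarrow (A \leftrightarrow E))) \land (E \lor B) = T \land F = F
(B \leftrightarrow (((D \oplus A) \to (D \oplus C)) \leftrightarrow (B \to (E \oplus ((E \oplus C) \land B))))) \oplus (((A \oplus E) \leftrightarrow (C \leftrightarrow (A \leftrightarrow E))) \land (E \lor B)) = F \oplus F = F

F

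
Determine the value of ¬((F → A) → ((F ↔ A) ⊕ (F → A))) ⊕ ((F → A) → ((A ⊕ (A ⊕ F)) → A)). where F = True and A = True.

False

F → A = True → True = True
F ↔ A = True ↔ True = True
F → A = True → True = True
(F ↔ A) ⊕ (F → A) = True ⊕ True = False
(F → A) → ((F ↔ A) ⊕ (F → A)) = True → False = False
¬((F → A) → ((F ↔ A) ⊕ (F → A))) = ¬False = True
F → A = True → True = True
A ⊕ F = True ⊕ True = False
A ⊕ (A ⊕ F) = True ⊕ False = True
(A ⊕ (A ⊕ F)) → A = True → True = True
(F → A) → ((A ⊕ (A ⊕ F)) → A) = True → True = True
¬((F → A) → ((F ↔ A) ⊕ (F → A))) ⊕ ((F → A) → ((A ⊕ (A ⊕ F)) → A)) = True ⊕ True = False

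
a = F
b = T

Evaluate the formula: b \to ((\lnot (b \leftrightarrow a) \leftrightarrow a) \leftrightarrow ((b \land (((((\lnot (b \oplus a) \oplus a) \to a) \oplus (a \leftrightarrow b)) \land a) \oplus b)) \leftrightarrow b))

F

b \leftrightarrow a = T \leftrightarrow F = F
\lnot (b \leftrightarrow a) = \lnot F = T
\lnot (b \leftrightarrow a) \leftrightarrow a = T \leftrightarrow F = F
b \oplus a = T \oplus F = T
\lnot (b \oplus a) = \lnot T = F
\lnot (b \oplus a) \oplus a = F \oplus F = F
(\lnot (b \oplus a) \oplus a) \to a = F \to F = T
a \leftrightarrow b = F \leftrightarrow T = F
((\lnot (b \oplus a) \oplus a) \to a) \oplus (a \leftrightarrow b) = T \oplus F = T
(((\lnot (b \oplus a) \oplus a) \to a) \oplus (a \leftrightarrow b)) \land a = T \land F = F
((((\lnot (b \oplus a) \oplus a) \to a) \oplus (a \leftrightarrow b)) \land a) \oplus b = F \oplus T = T
b \land (((((\lnot (b \oplus a) \oplus a) \to a) \oplus (a \leftrightarrow b)) \land a) \oplus b) = T \land T = T
(b \land (((((\lnot (b \oplus a) \oplus a) \to a) \oplus (a \leftrightarrow b)) \land a) \oplus b)) \leftrightarrow b = T \leftrightarrow T = T
(\lnot (b \leftrightarrow a) \leftrightarrow a) \leftrightarrow ((b \land (((((\lnot (b \oplus a) \oplus a) \to a) \oplus (a \leftrightarrow b)) \land a) \oplus b)) \leftrightarrow b) = F \leftrightarrow T = F
b \to ((\lnot (b \leftrightarrow a) \leftrightarrow a) \leftrightarrow ((b \land (((((\lnot (b \oplus a) \oplus a) \to a) \oplus (a \leftrightarrow b)) \land a) \oplus b)) \leftrightarrow b)) = T \to F = F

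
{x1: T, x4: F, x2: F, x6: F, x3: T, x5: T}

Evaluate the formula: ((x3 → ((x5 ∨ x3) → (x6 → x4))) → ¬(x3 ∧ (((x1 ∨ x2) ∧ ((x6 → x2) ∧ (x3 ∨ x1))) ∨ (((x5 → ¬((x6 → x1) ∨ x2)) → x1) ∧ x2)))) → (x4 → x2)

T

Substituting x1=T, x4=F, x2=F, x6=F, x3=T, x5=T:
x5 ∨ x3 = T ∨ T = T
x6 → x4 = F → F = T
(x5 ∨ x3) → (x6 → x4) = T → T = T
x3 → ((x5 ∨ x3) → (x6 → x4)) = T → T = T
x1 ∨ x2 = T ∨ F = T
x6 → x2 = F → F = T
x3 ∨ x1 = T ∨ T = T
(x6 → x2) ∧ (x3 ∨ x1) = T ∧ T = T
(x1 ∨ x2) ∧ ((x6 → x2) ∧ (x3 ∨ x1)) = T ∧ T = T
x6 → x1 = F → T = T
(x6 → x1) ∨ x2 = T ∨ F = T
¬((x6 → x1) ∨ x2) = ¬T = F
x5 → ¬((x6 → x1) ∨ x2) = T → F = F
(x5 → ¬((x6 → x1) ∨ x2)) → x1 = F → T = T
((x5 → ¬((x6 → x1) ∨ x2)) → x1) ∧ x2 = T ∧ F = F
((x1 ∨ x2) ∧ ((x6 → x2) ∧ (x3 ∨ x1))) ∨ (((x5 → ¬((x6 → x1) ∨ x2)) → x1) ∧ x2) = T ∨ F = T
x3 ∧ (((x1 ∨ x2) ∧ ((x6 → x2) ∧ (x3 ∨ x1))) ∨ (((x5 → ¬((x6 → x1) ∨ x2)) → x1) ∧ x2)) = T ∧ T = T
¬(x3 ∧ (((x1 ∨ x2) ∧ ((x6 → x2) ∧ (x3 ∨ x1))) ∨ (((x5 → ¬((x6 → x1) ∨ x2)) → x1) ∧ x2))) = ¬T = F
(x3 → ((x5 ∨ x3) → (x6 → x4))) → ¬(x3 ∧ (((x1 ∨ x2) ∧ ((x6 → x2) ∧ (x3 ∨ x1))) ∨ (((x5 → ¬((x6 → x1) ∨ x2)) → x1) ∧ x2))) = T → F = F
x4 → x2 = F → F = T
((x3 → ((x5 ∨ x3) → (x6 → x4))) → ¬(x3 ∧ (((x1 ∨ x2) ∧ ((x6 → x2) ∧ (x3 ∨ x1))) ∨ (((x5 → ¬((x6 → x1) ∨ x2)) → x1) ∧ x2)))) → (x4 → x2) = F → T = T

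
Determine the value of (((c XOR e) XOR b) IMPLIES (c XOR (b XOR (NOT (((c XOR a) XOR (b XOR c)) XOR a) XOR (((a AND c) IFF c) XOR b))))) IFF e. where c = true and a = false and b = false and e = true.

c XOR e = true XOR true = false
(c XOR e) XOR b = false XOR false = false
c XOR a = true XOR false = true
b XOR c = false XOR true = true
(c XOR a) XOR (b XOR c) = true XOR true = false
((c XOR a) XOR (b XOR c)) XOR a = false XOR false = false
NOT (((c XOR a) XOR (b XOR c)) XOR a) = NOT false = true
a AND c = false AND true = false
(a AND c) IFF c = false IFF true = false
((a AND c) IFF c) XOR b = false XOR false = false
NOT (((c XOR a) XOR (b XOR c)) XOR a) XOR (((a AND c) IFF c) XOR b) = true XOR false = true
b XOR (NOT (((c XOR a) XOR (b XOR c)) XOR a) XOR (((a AND c) IFF c) XOR b)) = false XOR true = true
c XOR (b XOR (NOT (((c XOR a) XOR (b XOR c)) XOR a) XOR (((a AND c) IFF c) XOR b))) = true XOR true = false
((c XOR e) XOR b) IMPLIES (c XOR (b XOR (NOT (((c XOR a) XOR (b XOR c)) XOR a) XOR (((a AND c) IFF c) XOR b)))) = false IMPLIES false = true
(((c XOR e) XOR b) IMPLIES (c XOR (b XOR (NOT (((c XOR a) XOR (b XOR c)) XOR a) XOR (((a AND c) IFF c) XOR b))))) IFF e = true IFF true = true

true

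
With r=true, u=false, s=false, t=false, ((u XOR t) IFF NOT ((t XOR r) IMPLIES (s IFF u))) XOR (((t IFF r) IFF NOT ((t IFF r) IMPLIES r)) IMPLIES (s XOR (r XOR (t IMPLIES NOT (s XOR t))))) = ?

true

u XOR t = false XOR false = false
t XOR r = false XOR true = true
s IFF u = false IFF false = true
(t XOR r) IMPLIES (s IFF u) = true IMPLIES true = true
NOT ((t XOR r) IMPLIES (s IFF u)) = NOT true = false
(u XOR t) IFF NOT ((t XOR r) IMPLIES (s IFF u)) = false IFF false = true
t IFF r = false IFF true = false
t IFF r = false IFF true = false
(t IFF r) IMPLIES r = false IMPLIES true = true
NOT ((t IFF r) IMPLIES r) = NOT true = false
(t IFF r) IFF NOT ((t IFF r) IMPLIES r) = false IFF false = true
s XOR t = false XOR false = false
NOT (s XOR t) = NOT false = true
t IMPLIES NOT (s XOR t) = false IMPLIES true = true
r XOR (t IMPLIES NOT (s XOR t)) = true XOR true = false
s XOR (r XOR (t IMPLIES NOT (s XOR t))) = false XOR false = false
((t IFF r) IFF NOT ((t IFF r) IMPLIES r)) IMPLIES (s XOR (r XOR (t IMPLIES NOT (s XOR t)))) = true IMPLIES false = false
((u XOR t) IFF NOT ((t XOR r) IMPLIES (s IFF u))) XOR (((t IFF r) IFF NOT ((t IFF r) IMPLIES r)) IMPLIES (s XOR (r XOR (t IMPLIES NOT (s XOR t))))) = true XOR false = true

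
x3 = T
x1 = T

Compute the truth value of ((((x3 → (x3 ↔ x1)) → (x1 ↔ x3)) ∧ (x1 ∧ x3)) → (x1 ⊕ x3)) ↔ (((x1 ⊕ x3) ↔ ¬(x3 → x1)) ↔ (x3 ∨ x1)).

x3 ↔ x1 = T ↔ T = T
x3 → (x3 ↔ x1) = T → T = T
x1 ↔ x3 = T ↔ T = T
(x3 → (x3 ↔ x1)) → (x1 ↔ x3) = T → T = T
x1 ∧ x3 = T ∧ T = T
((x3 → (x3 ↔ x1)) → (x1 ↔ x3)) ∧ (x1 ∧ x3) = T ∧ T = T
x1 ⊕ x3 = T ⊕ T = F
(((x3 → (x3 ↔ x1)) → (x1 ↔ x3)) ∧ (x1 ∧ x3)) → (x1 ⊕ x3) = T → F = F
x1 ⊕ x3 = T ⊕ T = F
x3 → x1 = T → T = T
¬(x3 → x1) = ¬T = F
(x1 ⊕ x3) ↔ ¬(x3 → x1) = F ↔ F = T
x3 ∨ x1 = T ∨ T = T
((x1 ⊕ x3) ↔ ¬(x3 → x1)) ↔ (x3 ∨ x1) = T ↔ T = T
((((x3 → (x3 ↔ x1)) → (x1 ↔ x3)) ∧ (x1 ∧ x3)) → (x1 ⊕ x3)) ↔ (((x1 ⊕ x3) ↔ ¬(x3 → x1)) ↔ (x3 ∨ x1)) = F ↔ T = F

F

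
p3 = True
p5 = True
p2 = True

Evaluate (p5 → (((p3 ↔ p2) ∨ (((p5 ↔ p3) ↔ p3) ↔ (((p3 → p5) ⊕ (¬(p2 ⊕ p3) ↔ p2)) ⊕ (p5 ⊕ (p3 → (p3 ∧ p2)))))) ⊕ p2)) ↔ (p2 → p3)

False

Substituting p3=True, p5=True, p2=True:
p3 ↔ p2 = True ↔ True = True
p5 ↔ p3 = True ↔ True = True
(p5 ↔ p3) ↔ p3 = True ↔ True = True
p3 → p5 = True → True = True
p2 ⊕ p3 = True ⊕ True = False
¬(p2 ⊕ p3) = ¬False = True
¬(p2 ⊕ p3) ↔ p2 = True ↔ True = True
(p3 → p5) ⊕ (¬(p2 ⊕ p3) ↔ p2) = True ⊕ True = False
p3 ∧ p2 = True ∧ True = True
p3 → (p3 ∧ p2) = True → True = True
p5 ⊕ (p3 → (p3 ∧ p2)) = True ⊕ True = False
((p3 → p5) ⊕ (¬(p2 ⊕ p3) ↔ p2)) ⊕ (p5 ⊕ (p3 → (p3 ∧ p2))) = False ⊕ False = False
((p5 ↔ p3) ↔ p3) ↔ (((p3 → p5) ⊕ (¬(p2 ⊕ p3) ↔ p2)) ⊕ (p5 ⊕ (p3 → (p3 ∧ p2)))) = True ↔ False = False
(p3 ↔ p2) ∨ (((p5 ↔ p3) ↔ p3) ↔ (((p3 → p5) ⊕ (¬(p2 ⊕ p3) ↔ p2)) ⊕ (p5 ⊕ (p3 → (p3 ∧ p2))))) = True ∨ False = True
((p3 ↔ p2) ∨ (((p5 ↔ p3) ↔ p3) ↔ (((p3 → p5) ⊕ (¬(p2 ⊕ p3) ↔ p2)) ⊕ (p5 ⊕ (p3 → (p3 ∧ p2)))))) ⊕ p2 = True ⊕ True = False
p5 → (((p3 ↔ p2) ∨ (((p5 ↔ p3) ↔ p3) ↔ (((p3 → p5) ⊕ (¬(p2 ⊕ p3) ↔ p2)) ⊕ (p5 ⊕ (p3 → (p3 ∧ p2)))))) ⊕ p2) = True → False = False
p2 → p3 = True → True = True
(p5 → (((p3 ↔ p2) ∨ (((p5 ↔ p3) ↔ p3) ↔ (((p3 → p5) ⊕ (¬(p2 ⊕ p3) ↔ p2)) ⊕ (p5 ⊕ (p3 → (p3 ∧ p2)))))) ⊕ p2)) ↔ (p2 → p3) = False ↔ True = False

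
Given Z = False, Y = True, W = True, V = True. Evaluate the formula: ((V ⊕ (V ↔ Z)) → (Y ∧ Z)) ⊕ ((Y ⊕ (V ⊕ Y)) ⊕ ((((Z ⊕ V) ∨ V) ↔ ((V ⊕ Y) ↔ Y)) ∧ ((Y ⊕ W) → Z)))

V ↔ Z = True ↔ False = False
V ⊕ (V ↔ Z) = True ⊕ False = True
Y ∧ Z = True ∧ False = False
(V ⊕ (V ↔ Z)) → (Y ∧ Z) = True → False = False
V ⊕ Y = True ⊕ True = False
Y ⊕ (V ⊕ Y) = True ⊕ False = True
Z ⊕ V = False ⊕ True = True
(Z ⊕ V) ∨ V = True ∨ True = True
V ⊕ Y = True ⊕ True = False
(V ⊕ Y) ↔ Y = False ↔ True = False
((Z ⊕ V) ∨ V) ↔ ((V ⊕ Y) ↔ Y) = True ↔ False = False
Y ⊕ W = True ⊕ True = False
(Y ⊕ W) → Z = False → False = True
(((Z ⊕ V) ∨ V) ↔ ((V ⊕ Y) ↔ Y)) ∧ ((Y ⊕ W) → Z) = False ∧ True = False
(Y ⊕ (V ⊕ Y)) ⊕ ((((Z ⊕ V) ∨ V) ↔ ((V ⊕ Y) ↔ Y)) ∧ ((Y ⊕ W) → Z)) = True ⊕ False = True
((V ⊕ (V ↔ Z)) → (Y ∧ Z)) ⊕ ((Y ⊕ (V ⊕ Y)) ⊕ ((((Z ⊕ V) ∨ V) ↔ ((V ⊕ Y) ↔ Y)) ∧ ((Y ⊕ W) → Z))) = False ⊕ True = True

True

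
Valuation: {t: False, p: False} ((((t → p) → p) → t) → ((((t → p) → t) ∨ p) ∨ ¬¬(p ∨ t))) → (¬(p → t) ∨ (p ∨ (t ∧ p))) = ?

t → p = False → False = True
(t → p) → p = True → False = False
((t → p) → p) → t = False → False = True
t → p = False → False = True
(t → p) → t = True → False = False
((t → p) → t) ∨ p = False ∨ False = False
p ∨ t = False ∨ False = False
¬(p ∨ t) = ¬False = True
¬¬(p ∨ t) = ¬True = False
(((t → p) → t) ∨ p) ∨ ¬¬(p ∨ t) = False ∨ False = False
(((t → p) → p) → t) → ((((t → p) → t) ∨ p) ∨ ¬¬(p ∨ t)) = True → False = False
p → t = False → False = True
¬(p → t) = ¬True = False
t ∧ p = False ∧ False = False
p ∨ (t ∧ p) = False ∨ False = False
¬(p → t) ∨ (p ∨ (t ∧ p)) = False ∨ False = False
((((t → p) → p) → t) → ((((t → p) → t) ∨ p) ∨ ¬¬(p ∨ t))) → (¬(p → t) ∨ (p ∨ (t ∧ p))) = False → False = True

True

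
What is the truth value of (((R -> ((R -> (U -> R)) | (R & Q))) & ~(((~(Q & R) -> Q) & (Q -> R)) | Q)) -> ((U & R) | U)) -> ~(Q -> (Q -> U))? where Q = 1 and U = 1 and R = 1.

U -> R = 1 -> 1 = 1
R -> (U -> R) = 1 -> 1 = 1
R & Q = 1 & 1 = 1
(R -> (U -> R)) | (R & Q) = 1 | 1 = 1
R -> ((R -> (U -> R)) | (R & Q)) = 1 -> 1 = 1
Q & R = 1 & 1 = 1
~(Q & R) = ~1 = 0
~(Q & R) -> Q = 0 -> 1 = 1
Q -> R = 1 -> 1 = 1
(~(Q & R) -> Q) & (Q -> R) = 1 & 1 = 1
((~(Q & R) -> Q) & (Q -> R)) | Q = 1 | 1 = 1
~(((~(Q & R) -> Q) & (Q -> R)) | Q) = ~1 = 0
(R -> ((R -> (U -> R)) | (R & Q))) & ~(((~(Q & R) -> Q) & (Q -> R)) | Q) = 1 & 0 = 0
U & R = 1 & 1 = 1
(U & R) | U = 1 | 1 = 1
((R -> ((R -> (U -> R)) | (R & Q))) & ~(((~(Q & R) -> Q) & (Q -> R)) | Q)) -> ((U & R) | U) = 0 -> 1 = 1
Q -> U = 1 -> 1 = 1
Q -> (Q -> U) = 1 -> 1 = 1
~(Q -> (Q -> U)) = ~1 = 0
(((R -> ((R -> (U -> R)) | (R & Q))) & ~(((~(Q & R) -> Q) & (Q -> R)) | Q)) -> ((U & R) | U)) -> ~(Q -> (Q -> U)) = 1 -> 0 = 0

0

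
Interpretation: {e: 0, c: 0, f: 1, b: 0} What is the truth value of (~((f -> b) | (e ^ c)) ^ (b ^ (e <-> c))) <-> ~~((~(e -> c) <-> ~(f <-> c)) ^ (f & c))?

f -> b = 1 -> 0 = 0
e ^ c = 0 ^ 0 = 0
(f -> b) | (e ^ c) = 0 | 0 = 0
~((f -> b) | (e ^ c)) = ~0 = 1
e <-> c = 0 <-> 0 = 1
b ^ (e <-> c) = 0 ^ 1 = 1
~((f -> b) | (e ^ c)) ^ (b ^ (e <-> c)) = 1 ^ 1 = 0
e -> c = 0 -> 0 = 1
~(e -> c) = ~1 = 0
f <-> c = 1 <-> 0 = 0
~(f <-> c) = ~0 = 1
~(e -> c) <-> ~(f <-> c) = 0 <-> 1 = 0
f & c = 1 & 0 = 0
(~(e -> c) <-> ~(f <-> c)) ^ (f & c) = 0 ^ 0 = 0
~((~(e -> c) <-> ~(f <-> c)) ^ (f & c)) = ~0 = 1
~~((~(e -> c) <-> ~(f <-> c)) ^ (f & c)) = ~1 = 0
(~((f -> b) | (e ^ c)) ^ (b ^ (e <-> c))) <-> ~~((~(e -> c) <-> ~(f <-> c)) ^ (f & c)) = 0 <-> 0 = 1

1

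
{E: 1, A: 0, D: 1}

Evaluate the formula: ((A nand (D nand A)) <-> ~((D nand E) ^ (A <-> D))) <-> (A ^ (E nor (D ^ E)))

0

D nand A = 1 nand 0 = 1
A nand (D nand A) = 0 nand 1 = 1
D nand E = 1 nand 1 = 0
A <-> D = 0 <-> 1 = 0
(D nand E) ^ (A <-> D) = 0 ^ 0 = 0
~((D nand E) ^ (A <-> D)) = ~0 = 1
(A nand (D nand A)) <-> ~((D nand E) ^ (A <-> D)) = 1 <-> 1 = 1
D ^ E = 1 ^ 1 = 0
E nor (D ^ E) = 1 nor 0 = 0
A ^ (E nor (D ^ E)) = 0 ^ 0 = 0
((A nand (D nand A)) <-> ~((D nand E) ^ (A <-> D))) <-> (A ^ (E nor (D ^ E))) = 1 <-> 0 = 0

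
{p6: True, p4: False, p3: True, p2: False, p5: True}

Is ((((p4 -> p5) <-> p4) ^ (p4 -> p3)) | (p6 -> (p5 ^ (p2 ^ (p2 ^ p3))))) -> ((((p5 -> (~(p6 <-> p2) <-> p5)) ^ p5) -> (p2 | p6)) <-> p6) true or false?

True

Substituting p6=True, p4=False, p3=True, p2=False, p5=True:
p4 -> p5 = False -> True = True
(p4 -> p5) <-> p4 = True <-> False = False
p4 -> p3 = False -> True = True
((p4 -> p5) <-> p4) ^ (p4 -> p3) = False ^ True = True
p2 ^ p3 = False ^ True = True
p2 ^ (p2 ^ p3) = False ^ True = True
p5 ^ (p2 ^ (p2 ^ p3)) = True ^ True = False
p6 -> (p5 ^ (p2 ^ (p2 ^ p3))) = True -> False = False
(((p4 -> p5) <-> p4) ^ (p4 -> p3)) | (p6 -> (p5 ^ (p2 ^ (p2 ^ p3)))) = True | False = True
p6 <-> p2 = True <-> False = False
~(p6 <-> p2) = ~False = True
~(p6 <-> p2) <-> p5 = True <-> True = True
p5 -> (~(p6 <-> p2) <-> p5) = True -> True = True
(p5 -> (~(p6 <-> p2) <-> p5)) ^ p5 = True ^ True = False
p2 | p6 = False | True = True
((p5 -> (~(p6 <-> p2) <-> p5)) ^ p5) -> (p2 | p6) = False -> True = True
(((p5 -> (~(p6 <-> p2) <-> p5)) ^ p5) -> (p2 | p6)) <-> p6 = True <-> True = True
((((p4 -> p5) <-> p4) ^ (p4 -> p3)) | (p6 -> (p5 ^ (p2 ^ (p2 ^ p3))))) -> ((((p5 -> (~(p6 <-> p2) <-> p5)) ^ p5) -> (p2 | p6)) <-> p6) = True -> True = True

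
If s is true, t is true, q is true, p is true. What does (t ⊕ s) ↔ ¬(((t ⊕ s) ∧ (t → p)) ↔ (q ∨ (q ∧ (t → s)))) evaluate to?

False

t ⊕ s = True ⊕ True = False
t ⊕ s = True ⊕ True = False
t → p = True → True = True
(t ⊕ s) ∧ (t → p) = False ∧ True = False
t → s = True → True = True
q ∧ (t → s) = True ∧ True = True
q ∨ (q ∧ (t → s)) = True ∨ True = True
((t ⊕ s) ∧ (t → p)) ↔ (q ∨ (q ∧ (t → s))) = False ↔ True = False
¬(((t ⊕ s) ∧ (t → p)) ↔ (q ∨ (q ∧ (t → s)))) = ¬False = True
(t ⊕ s) ↔ ¬(((t ⊕ s) ∧ (t → p)) ↔ (q ∨ (q ∧ (t → s)))) = False ↔ True = False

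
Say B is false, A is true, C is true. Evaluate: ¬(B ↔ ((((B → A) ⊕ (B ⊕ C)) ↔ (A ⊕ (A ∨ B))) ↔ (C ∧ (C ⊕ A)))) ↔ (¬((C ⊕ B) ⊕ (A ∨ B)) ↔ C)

Substituting B=False, A=True, C=True:
B → A = False → True = True
B ⊕ C = False ⊕ True = True
(B → A) ⊕ (B ⊕ C) = True ⊕ True = False
A ∨ B = True ∨ False = True
A ⊕ (A ∨ B) = True ⊕ True = False
((B → A) ⊕ (B ⊕ C)) ↔ (A ⊕ (A ∨ B)) = False ↔ False = True
C ⊕ A = True ⊕ True = False
C ∧ (C ⊕ A) = True ∧ False = False
(((B → A) ⊕ (B ⊕ C)) ↔ (A ⊕ (A ∨ B))) ↔ (C ∧ (C ⊕ A)) = True ↔ False = False
B ↔ ((((B → A) ⊕ (B ⊕ C)) ↔ (A ⊕ (A ∨ B))) ↔ (C ∧ (C ⊕ A))) = False ↔ False = True
¬(B ↔ ((((B → A) ⊕ (B ⊕ C)) ↔ (A ⊕ (A ∨ B))) ↔ (C ∧ (C ⊕ A)))) = ¬True = False
C ⊕ B = True ⊕ False = True
A ∨ B = True ∨ False = True
(C ⊕ B) ⊕ (A ∨ B) = True ⊕ True = False
¬((C ⊕ B) ⊕ (A ∨ B)) = ¬False = True
¬((C ⊕ B) ⊕ (A ∨ B)) ↔ C = True ↔ True = True
¬(B ↔ ((((B → A) ⊕ (B ⊕ C)) ↔ (A ⊕ (A ∨ B))) ↔ (C ∧ (C ⊕ A)))) ↔ (¬((C ⊕ B) ⊕ (A ∨ B)) ↔ C) = False ↔ True = False

False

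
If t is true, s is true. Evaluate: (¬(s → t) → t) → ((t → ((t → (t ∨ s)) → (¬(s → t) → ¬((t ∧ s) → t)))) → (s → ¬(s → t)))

s → t = True → True = True
¬(s → t) = ¬True = False
¬(s → t) → t = False → True = True
t ∨ s = True ∨ True = True
t → (t ∨ s) = True → True = True
s → t = True → True = True
¬(s → t) = ¬True = False
t ∧ s = True ∧ True = True
(t ∧ s) → t = True → True = True
¬((t ∧ s) → t) = ¬True = False
¬(s → t) → ¬((t ∧ s) → t) = False → False = True
(t → (t ∨ s)) → (¬(s → t) → ¬((t ∧ s) → t)) = True → True = True
t → ((t → (t ∨ s)) → (¬(s → t) → ¬((t ∧ s) → t))) = True → True = True
s → t = True → True = True
¬(s → t) = ¬True = False
s → ¬(s → t) = True → False = False
(t → ((t → (t ∨ s)) → (¬(s → t) → ¬((t ∧ s) → t)))) → (s → ¬(s → t)) = True → False = False
(¬(s → t) → t) → ((t → ((t → (t ∨ s)) → (¬(s → t) → ¬((t ∧ s) → t)))) → (s → ¬(s → t))) = True → False = False

False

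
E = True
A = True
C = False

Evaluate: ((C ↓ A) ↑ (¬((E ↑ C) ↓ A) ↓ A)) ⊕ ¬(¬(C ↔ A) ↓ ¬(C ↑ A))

C ↓ A = False ↓ True = False
E ↑ C = True ↑ False = True
(E ↑ C) ↓ A = True ↓ True = False
¬((E ↑ C) ↓ A) = ¬False = True
¬((E ↑ C) ↓ A) ↓ A = True ↓ True = False
(C ↓ A) ↑ (¬((E ↑ C) ↓ A) ↓ A) = False ↑ False = True
C ↔ A = False ↔ True = False
¬(C ↔ A) = ¬False = True
C ↑ A = False ↑ True = True
¬(C ↑ A) = ¬True = False
¬(C ↔ A) ↓ ¬(C ↑ A) = True ↓ False = False
¬(¬(C ↔ A) ↓ ¬(C ↑ A)) = ¬False = True
((C ↓ A) ↑ (¬((E ↑ C) ↓ A) ↓ A)) ⊕ ¬(¬(C ↔ A) ↓ ¬(C ↑ A)) = True ⊕ True = False

False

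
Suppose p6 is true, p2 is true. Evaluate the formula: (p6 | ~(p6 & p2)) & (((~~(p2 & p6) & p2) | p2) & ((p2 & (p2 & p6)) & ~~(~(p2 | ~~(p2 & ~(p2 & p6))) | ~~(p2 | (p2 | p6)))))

p6 & p2 = 1 & 1 = 1
~(p6 & p2) = ~1 = 0
p6 | ~(p6 & p2) = 1 | 0 = 1
p2 & p6 = 1 & 1 = 1
~(p2 & p6) = ~1 = 0
~~(p2 & p6) = ~0 = 1
~~(p2 & p6) & p2 = 1 & 1 = 1
(~~(p2 & p6) & p2) | p2 = 1 | 1 = 1
p2 & p6 = 1 & 1 = 1
p2 & (p2 & p6) = 1 & 1 = 1
p2 & p6 = 1 & 1 = 1
~(p2 & p6) = ~1 = 0
p2 & ~(p2 & p6) = 1 & 0 = 0
~(p2 & ~(p2 & p6)) = ~0 = 1
~~(p2 & ~(p2 & p6)) = ~1 = 0
p2 | ~~(p2 & ~(p2 & p6)) = 1 | 0 = 1
~(p2 | ~~(p2 & ~(p2 & p6))) = ~1 = 0
p2 | p6 = 1 | 1 = 1
p2 | (p2 | p6) = 1 | 1 = 1
~(p2 | (p2 | p6)) = ~1 = 0
~~(p2 | (p2 | p6)) = ~0 = 1
~(p2 | ~~(p2 & ~(p2 & p6))) | ~~(p2 | (p2 | p6)) = 0 | 1 = 1
~(~(p2 | ~~(p2 & ~(p2 & p6))) | ~~(p2 | (p2 | p6))) = ~1 = 0
~~(~(p2 | ~~(p2 & ~(p2 & p6))) | ~~(p2 | (p2 | p6))) = ~0 = 1
(p2 & (p2 & p6)) & ~~(~(p2 | ~~(p2 & ~(p2 & p6))) | ~~(p2 | (p2 | p6))) = 1 & 1 = 1
((~~(p2 & p6) & p2) | p2) & ((p2 & (p2 & p6)) & ~~(~(p2 | ~~(p2 & ~(p2 & p6))) | ~~(p2 | (p2 | p6)))) = 1 & 1 = 1
(p6 | ~(p6 & p2)) & (((~~(p2 & p6) & p2) | p2) & ((p2 & (p2 & p6)) & ~~(~(p2 | ~~(p2 & ~(p2 & p6))) | ~~(p2 | (p2 | p6))))) = 1 & 1 = 1

1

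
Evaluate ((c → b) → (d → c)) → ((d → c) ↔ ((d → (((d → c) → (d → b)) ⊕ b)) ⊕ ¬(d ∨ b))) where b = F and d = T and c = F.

T

c → b = F → F = T
d → c = T → F = F
(c → b) → (d → c) = T → F = F
d → c = T → F = F
d → c = T → F = F
d → b = T → F = F
(d → c) → (d → b) = F → F = T
((d → c) → (d → b)) ⊕ b = T ⊕ F = T
d → (((d → c) → (d → b)) ⊕ b) = T → T = T
d ∨ b = T ∨ F = T
¬(d ∨ b) = ¬T = F
(d → (((d → c) → (d → b)) ⊕ b)) ⊕ ¬(d ∨ b) = T ⊕ F = T
(d → c) ↔ ((d → (((d → c) → (d → b)) ⊕ b)) ⊕ ¬(d ∨ b)) = F ↔ T = F
((c → b) → (d → c)) → ((d → c) ↔ ((d → (((d → c) → (d → b)) ⊕ b)) ⊕ ¬(d ∨ b))) = F → F = T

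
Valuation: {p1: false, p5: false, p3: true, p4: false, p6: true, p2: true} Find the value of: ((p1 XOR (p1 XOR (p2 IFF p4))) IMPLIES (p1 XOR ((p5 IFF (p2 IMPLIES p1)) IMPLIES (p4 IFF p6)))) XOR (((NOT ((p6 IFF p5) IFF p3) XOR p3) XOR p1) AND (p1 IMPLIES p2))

p2 IFF p4 = true IFF false = false
p1 XOR (p2 IFF p4) = false XOR false = false
p1 XOR (p1 XOR (p2 IFF p4)) = false XOR false = false
p2 IMPLIES p1 = true IMPLIES false = false
p5 IFF (p2 IMPLIES p1) = false IFF false = true
p4 IFF p6 = false IFF true = false
(p5 IFF (p2 IMPLIES p1)) IMPLIES (p4 IFF p6) = true IMPLIES false = false
p1 XOR ((p5 IFF (p2 IMPLIES p1)) IMPLIES (p4 IFF p6)) = false XOR false = false
(p1 XOR (p1 XOR (p2 IFF p4))) IMPLIES (p1 XOR ((p5 IFF (p2 IMPLIES p1)) IMPLIES (p4 IFF p6))) = false IMPLIES false = true
p6 IFF p5 = true IFF false = false
(p6 IFF p5) IFF p3 = false IFF true = false
NOT ((p6 IFF p5) IFF p3) = NOT false = true
NOT ((p6 IFF p5) IFF p3) XOR p3 = true XOR true = false
(NOT ((p6 IFF p5) IFF p3) XOR p3) XOR p1 = false XOR false = false
p1 IMPLIES p2 = false IMPLIES true = true
((NOT ((p6 IFF p5) IFF p3) XOR p3) XOR p1) AND (p1 IMPLIES p2) = false AND true = false
((p1 XOR (p1 XOR (p2 IFF p4))) IMPLIES (p1 XOR ((p5 IFF (p2 IMPLIES p1)) IMPLIES (p4 IFF p6)))) XOR (((NOT ((p6 IFF p5) IFF p3) XOR p3) XOR p1) AND (p1 IMPLIES p2)) = true XOR false = true

true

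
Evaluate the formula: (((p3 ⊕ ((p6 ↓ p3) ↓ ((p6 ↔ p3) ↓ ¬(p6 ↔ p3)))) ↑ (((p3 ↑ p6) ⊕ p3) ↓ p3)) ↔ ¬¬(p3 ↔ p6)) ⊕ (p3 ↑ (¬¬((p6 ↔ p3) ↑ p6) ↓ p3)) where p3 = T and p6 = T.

p6 ↓ p3 = T ↓ T = F
p6 ↔ p3 = T ↔ T = T
p6 ↔ p3 = T ↔ T = T
¬(p6 ↔ p3) = ¬T = F
(p6 ↔ p3) ↓ ¬(p6 ↔ p3) = T ↓ F = F
(p6 ↓ p3) ↓ ((p6 ↔ p3) ↓ ¬(p6 ↔ p3)) = F ↓ F = T
p3 ⊕ ((p6 ↓ p3) ↓ ((p6 ↔ p3) ↓ ¬(p6 ↔ p3))) = T ⊕ T = F
p3 ↑ p6 = T ↑ T = F
(p3 ↑ p6) ⊕ p3 = F ⊕ T = T
((p3 ↑ p6) ⊕ p3) ↓ p3 = T ↓ T = F
(p3 ⊕ ((p6 ↓ p3) ↓ ((p6 ↔ p3) ↓ ¬(p6 ↔ p3)))) ↑ (((p3 ↑ p6) ⊕ p3) ↓ p3) = F ↑ F = T
p3 ↔ p6 = T ↔ T = T
¬(p3 ↔ p6) = ¬T = F
¬¬(p3 ↔ p6) = ¬F = T
((p3 ⊕ ((p6 ↓ p3) ↓ ((p6 ↔ p3) ↓ ¬(p6 ↔ p3)))) ↑ (((p3 ↑ p6) ⊕ p3) ↓ p3)) ↔ ¬¬(p3 ↔ p6) = T ↔ T = T
p6 ↔ p3 = T ↔ T = T
(p6 ↔ p3) ↑ p6 = T ↑ T = F
¬((p6 ↔ p3) ↑ p6) = ¬F = T
¬¬((p6 ↔ p3) ↑ p6) = ¬T = F
¬¬((p6 ↔ p3) ↑ p6) ↓ p3 = F ↓ T = F
p3 ↑ (¬¬((p6 ↔ p3) ↑ p6) ↓ p3) = T ↑ F = T
(((p3 ⊕ ((p6 ↓ p3) ↓ ((p6 ↔ p3) ↓ ¬(p6 ↔ p3)))) ↑ (((p3 ↑ p6) ⊕ p3) ↓ p3)) ↔ ¬¬(p3 ↔ p6)) ⊕ (p3 ↑ (¬¬((p6 ↔ p3) ↑ p6) ↓ p3)) = T ⊕ T = F

F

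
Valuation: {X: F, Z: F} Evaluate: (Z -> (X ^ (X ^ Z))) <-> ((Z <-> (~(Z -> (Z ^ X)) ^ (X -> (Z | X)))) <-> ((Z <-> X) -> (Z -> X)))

X ^ Z = F ^ F = F
X ^ (X ^ Z) = F ^ F = F
Z -> (X ^ (X ^ Z)) = F -> F = T
Z ^ X = F ^ F = F
Z -> (Z ^ X) = F -> F = T
~(Z -> (Z ^ X)) = ~T = F
Z | X = F | F = F
X -> (Z | X) = F -> F = T
~(Z -> (Z ^ X)) ^ (X -> (Z | X)) = F ^ T = T
Z <-> (~(Z -> (Z ^ X)) ^ (X -> (Z | X))) = F <-> T = F
Z <-> X = F <-> F = T
Z -> X = F -> F = T
(Z <-> X) -> (Z -> X) = T -> T = T
(Z <-> (~(Z -> (Z ^ X)) ^ (X -> (Z | X)))) <-> ((Z <-> X) -> (Z -> X)) = F <-> T = F
(Z -> (X ^ (X ^ Z))) <-> ((Z <-> (~(Z -> (Z ^ X)) ^ (X -> (Z | X)))) <-> ((Z <-> X) -> (Z -> X))) = T <-> F = F

F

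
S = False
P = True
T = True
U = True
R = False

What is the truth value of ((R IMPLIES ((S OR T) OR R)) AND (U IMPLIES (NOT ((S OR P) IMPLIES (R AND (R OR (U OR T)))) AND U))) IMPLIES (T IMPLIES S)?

False

S OR T = False OR True = True
(S OR T) OR R = True OR False = True
R IMPLIES ((S OR T) OR R) = False IMPLIES True = True
S OR P = False OR True = True
U OR T = True OR True = True
R OR (U OR T) = False OR True = True
R AND (R OR (U OR T)) = False AND True = False
(S OR P) IMPLIES (R AND (R OR (U OR T))) = True IMPLIES False = False
NOT ((S OR P) IMPLIES (R AND (R OR (U OR T)))) = NOT False = True
NOT ((S OR P) IMPLIES (R AND (R OR (U OR T)))) AND U = True AND True = True
U IMPLIES (NOT ((S OR P) IMPLIES (R AND (R OR (U OR T)))) AND U) = True IMPLIES True = True
(R IMPLIES ((S OR T) OR R)) AND (U IMPLIES (NOT ((S OR P) IMPLIES (R AND (R OR (U OR T)))) AND U)) = True AND True = True
T IMPLIES S = True IMPLIES False = False
((R IMPLIES ((S OR T) OR R)) AND (U IMPLIES (NOT ((S OR P) IMPLIES (R AND (R OR (U OR T)))) AND U))) IMPLIES (T IMPLIES S) = True IMPLIES False = False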